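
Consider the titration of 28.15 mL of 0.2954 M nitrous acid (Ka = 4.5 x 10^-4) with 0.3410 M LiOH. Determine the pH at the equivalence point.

n(HNO2) = 0.2954 x 0.02815 = 0.008316 mol; V(LiOH) at equivalence = 0.008316/0.3410 = 0.02439 L.
At equivalence all the acid is converted to NO2-; total volume = 0.02815 + 0.02439 = 0.05254 L, so [NO2-] = 0.008316/0.05254 = 0.1583 M.
Kb = Kw/Ka = 1.0e-14 / 4.5 x 10^-4 = 2.22e-11.
[OH^-] = sqrt(Kb x [NO2-]) = sqrt(2.22e-11 x 0.1583) = 1.88e-6 M.
pOH = 5.73, so pH = 14.00 - 5.73 = 8.27.

8.27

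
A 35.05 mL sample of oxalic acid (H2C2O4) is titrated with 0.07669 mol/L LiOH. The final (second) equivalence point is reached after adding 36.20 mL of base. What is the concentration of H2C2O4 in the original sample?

0.0396 M

n(LiOH) = 0.07669 x 0.03620 = 0.002776 mol.
At the final (second) equivalence point, 2 mol OH^- react per mol H2C2O4, so n(H2C2O4) = 0.002776 / 2 = 0.001388 mol.
[H2C2O4] = 0.001388 / 0.03505 L = 0.0396 M.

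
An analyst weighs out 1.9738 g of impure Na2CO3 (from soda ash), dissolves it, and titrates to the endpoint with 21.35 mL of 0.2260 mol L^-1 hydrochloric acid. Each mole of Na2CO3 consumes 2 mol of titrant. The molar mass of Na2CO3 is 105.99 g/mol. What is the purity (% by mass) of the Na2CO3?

n(HCl) = 0.2260 x 0.02135 = 0.004825 mol.
n(Na2CO3) = 0.004825 / 2 = 0.002413 mol.
mass of Na2CO3 = 0.002413 x 105.99 = 0.2557 g.
% purity = 0.2557 / 1.9738 x 100 = 13.0%.

13.0%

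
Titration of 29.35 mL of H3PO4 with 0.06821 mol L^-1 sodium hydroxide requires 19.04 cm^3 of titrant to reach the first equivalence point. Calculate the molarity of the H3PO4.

n(NaOH) = 0.06821 x 0.01904 = 0.001299 mol.
At the first equivalence point, 1 mol OH^- react per mol H3PO4, so n(H3PO4) = 0.001299 / 1 = 0.001299 mol.
[H3PO4] = 0.001299 / 0.02935 L = 0.0442 M.

0.0442 M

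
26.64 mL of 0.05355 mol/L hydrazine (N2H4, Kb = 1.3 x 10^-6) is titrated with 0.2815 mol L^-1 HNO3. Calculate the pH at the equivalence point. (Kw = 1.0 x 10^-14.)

n(N2H4) = 0.05355 x 0.02664 = 0.001427 mol; V(HNO3) at equivalence = 0.001427/0.2815 = 0.005068 L.
At equivalence the base is fully converted to N2H5+; total volume = 0.03171 L, so [N2H5+] = 0.001427/0.03171 = 0.04499 M.
Ka(N2H5+) = Kw/Kb = 1.0e-14 / 1.3 x 10^-6 = 7.69e-9.
[H^+] = sqrt(Ka x [N2H5+]) = sqrt(7.69e-9 x 0.04499) = 1.86e-5 M.
pH = -log(1.86e-5) = 4.73.

4.73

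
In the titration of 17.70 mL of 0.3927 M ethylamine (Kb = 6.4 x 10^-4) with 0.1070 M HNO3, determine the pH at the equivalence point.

n(C2H5NH2) = 0.3927 x 0.01770 = 0.006951 mol; V(HNO3) at equivalence = 0.006951/0.1070 = 0.06496 L.
At equivalence the base is fully converted to C2H5NH3+; total volume = 0.08266 L, so [C2H5NH3+] = 0.006951/0.08266 = 0.08409 M.
Ka(C2H5NH3+) = Kw/Kb = 1.0e-14 / 6.4 x 10^-4 = 1.56e-11.
[H^+] = sqrt(Ka x [C2H5NH3+]) = sqrt(1.56e-11 x 0.08409) = 1.15e-6 M.
pH = -log(1.15e-6) = 5.94.

5.94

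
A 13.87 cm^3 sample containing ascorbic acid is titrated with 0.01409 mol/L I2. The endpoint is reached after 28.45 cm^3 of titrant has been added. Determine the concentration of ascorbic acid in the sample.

n(I2) = 0.01409 x 0.02845 = 0.0004009 mol.
From the balanced equation, 1 mol I2 reacts with 1 mol ascorbic acid, so n(ascorbic acid) = 0.0004009 x 1/1 = 0.0004009 mol.
[ascorbic acid] = 0.0004009 / 0.01387 L = 0.0289 M.

0.0289 M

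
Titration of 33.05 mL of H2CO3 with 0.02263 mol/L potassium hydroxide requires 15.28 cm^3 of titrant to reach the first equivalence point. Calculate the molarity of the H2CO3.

n(KOH) = 0.02263 x 0.01528 = 0.0003458 mol.
At the first equivalence point, 1 mol OH^- react per mol H2CO3, so n(H2CO3) = 0.0003458 / 1 = 0.0003458 mol.
[H2CO3] = 0.0003458 / 0.03305 L = 0.0105 M.

0.0105 M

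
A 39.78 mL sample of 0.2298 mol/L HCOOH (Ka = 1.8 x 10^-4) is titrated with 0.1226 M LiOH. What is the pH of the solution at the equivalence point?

8.32

n(HCOOH) = 0.2298 x 0.03978 = 0.009141 mol; V(LiOH) at equivalence = 0.009141/0.1226 = 0.07456 L.
At equivalence all the acid is converted to HCOO-; total volume = 0.03978 + 0.07456 = 0.1143 L, so [HCOO-] = 0.009141/0.1143 = 0.07995 M.
Kb = Kw/Ka = 1.0e-14 / 1.8 x 10^-4 = 5.56e-11.
[OH^-] = sqrt(Kb x [HCOO-]) = sqrt(5.56e-11 x 0.07995) = 2.11e-6 M.
pOH = 5.68, so pH = 14.00 - 5.68 = 8.32.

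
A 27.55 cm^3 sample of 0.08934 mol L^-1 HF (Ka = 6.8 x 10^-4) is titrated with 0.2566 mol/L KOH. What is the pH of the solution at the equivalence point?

n(HF) = 0.08934 x 0.02755 = 0.002461 mol; V(KOH) at equivalence = 0.002461/0.2566 = 0.009592 L.
At equivalence all the acid is converted to F-; total volume = 0.02755 + 0.009592 = 0.03714 L, so [F-] = 0.002461/0.03714 = 0.06627 M.
Kb = Kw/Ka = 1.0e-14 / 6.8 x 10^-4 = 1.47e-11.
[OH^-] = sqrt(Kb x [F-]) = sqrt(1.47e-11 x 0.06627) = 9.87e-7 M.
pOH = 6.01, so pH = 14.00 - 6.01 = 7.99.

7.99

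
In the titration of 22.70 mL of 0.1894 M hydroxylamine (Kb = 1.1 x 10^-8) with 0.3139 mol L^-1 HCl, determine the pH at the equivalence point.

3.48

n(NH2OH) = 0.1894 x 0.02270 = 0.004299 mol; V(HCl) at equivalence = 0.004299/0.3139 = 0.01370 L.
At equivalence the base is fully converted to NH3OH+; total volume = 0.03640 L, so [NH3OH+] = 0.004299/0.03640 = 0.1181 M.
Ka(NH3OH+) = Kw/Kb = 1.0e-14 / 1.1 x 10^-8 = 9.09e-7.
[H^+] = sqrt(Ka x [NH3OH+]) = sqrt(9.09e-7 x 0.1181) = 0.000328 M.
pH = -log(0.000328) = 3.48.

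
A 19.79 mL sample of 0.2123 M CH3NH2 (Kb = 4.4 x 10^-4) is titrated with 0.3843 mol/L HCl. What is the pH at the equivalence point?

n(CH3NH2) = 0.2123 x 0.01979 = 0.004201 mol; V(HCl) at equivalence = 0.004201/0.3843 = 0.01093 L.
At equivalence the base is fully converted to CH3NH3+; total volume = 0.03072 L, so [CH3NH3+] = 0.004201/0.03072 = 0.1368 M.
Ka(CH3NH3+) = Kw/Kb = 1.0e-14 / 4.4 x 10^-4 = 2.27e-11.
[H^+] = sqrt(Ka x [CH3NH3+]) = sqrt(2.27e-11 x 0.1368) = 1.76e-6 M.
pH = -log(1.76e-6) = 5.75.

5.75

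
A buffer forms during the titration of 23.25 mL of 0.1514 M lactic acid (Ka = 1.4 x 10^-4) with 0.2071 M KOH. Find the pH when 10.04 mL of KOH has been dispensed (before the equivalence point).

4.01

Initial n(HC3H5O3) = 0.1514 x 0.02325 = 0.003520 mol.
n(KOH) added = 0.2071 x 0.01004 = 0.002079 mol, converting that many moles of HC3H5O3 to C3H5O3-.
Remaining n(HC3H5O3) = 0.001441 mol; n(C3H5O3-) = 0.002079 mol.
By Henderson-Hasselbalch, pH = pKa + log([A^-]/[HA]) = 3.85 + log(0.002079/0.001441) = 3.85 + (+0.16) = 4.01.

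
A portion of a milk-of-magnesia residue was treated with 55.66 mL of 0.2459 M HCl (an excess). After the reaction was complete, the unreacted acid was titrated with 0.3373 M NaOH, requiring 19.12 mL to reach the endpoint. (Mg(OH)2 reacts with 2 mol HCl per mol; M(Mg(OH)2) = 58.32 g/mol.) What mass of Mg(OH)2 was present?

Total n(HCl) added = 0.2459 x 0.05566 = 0.01369 mol.
n(NaOH) used = 0.3373 x 0.01912 = 0.006449 mol, which equals the excess n(HCl).
So n(HCl) consumed by the sample = 0.01369 - 0.006449 = 0.007238 mol.
n(Mg(OH)2) = 0.007238 / 2 = 0.003619 mol.
mass = 0.003619 mol x 58.32 g/mol = 0.211 g.

0.211 g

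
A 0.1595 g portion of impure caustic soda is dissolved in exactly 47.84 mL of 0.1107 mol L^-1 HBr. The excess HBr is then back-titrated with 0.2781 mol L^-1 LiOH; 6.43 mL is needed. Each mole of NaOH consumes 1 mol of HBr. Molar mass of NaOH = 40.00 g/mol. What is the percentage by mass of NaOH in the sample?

Total n(HBr) added = 0.1107 x 0.04784 = 0.005296 mol.
n(LiOH) used = 0.2781 x 0.006430 = 0.001788 mol, which equals the excess n(HBr).
So n(HBr) consumed by the sample = 0.005296 - 0.001788 = 0.003508 mol.
n(NaOH) = 0.003508 / 1 = 0.003508 mol.
mass NaOH = 0.003508 x 40.00 = 0.1403 g, so %NaOH = 0.1403/0.1595 x 100 = 88.0%.

88.0%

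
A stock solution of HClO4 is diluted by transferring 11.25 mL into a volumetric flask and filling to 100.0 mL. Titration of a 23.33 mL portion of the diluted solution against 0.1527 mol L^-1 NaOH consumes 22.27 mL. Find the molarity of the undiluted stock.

n(NaOH) = 0.1527 x 0.02227 = 0.003401 mol.
n(HClO4) in the aliquot = 0.003401 mol.
[diluted HClO4] = 0.003401 / 0.02333 = 0.1458 M.
Dilution factor = 100.0/11.25 = 8.889, so [stock] = 0.1458 x 8.889 = 1.30 M.

1.30 M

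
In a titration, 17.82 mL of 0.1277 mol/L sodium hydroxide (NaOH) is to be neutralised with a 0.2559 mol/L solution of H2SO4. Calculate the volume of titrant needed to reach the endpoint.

n(NaOH) = 0.1277 mol/L x 0.01782 L = 0.002276 mol.
The neutralisation is 2 NaOH : 1 H2SO4, so n(H2SO4) = 0.002276 x 1/2 = 0.001138 mol.
V(H2SO4) = 0.001138 / 0.2559 = 0.004446 L = 4.45 mL.

4.45 mL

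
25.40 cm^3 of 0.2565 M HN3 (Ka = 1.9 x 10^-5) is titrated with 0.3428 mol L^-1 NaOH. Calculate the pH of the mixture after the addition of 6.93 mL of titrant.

4.48

Initial n(HN3) = 0.2565 x 0.02540 = 0.006515 mol.
n(NaOH) added = 0.3428 x 0.006930 = 0.002376 mol, converting that many moles of HN3 to N3-.
Remaining n(HN3) = 0.004139 mol; n(N3-) = 0.002376 mol.
By Henderson-Hasselbalch, pH = pKa + log([A^-]/[HA]) = 4.72 + log(0.002376/0.004139) = 4.72 + (-0.24) = 4.48.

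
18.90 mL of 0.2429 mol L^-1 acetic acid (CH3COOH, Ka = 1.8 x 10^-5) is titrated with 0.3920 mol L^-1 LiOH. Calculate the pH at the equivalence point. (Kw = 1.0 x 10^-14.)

8.96

n(CH3COOH) = 0.2429 x 0.01890 = 0.004591 mol; V(LiOH) at equivalence = 0.004591/0.3920 = 0.01171 L.
At equivalence all the acid is converted to CH3COO-; total volume = 0.01890 + 0.01171 = 0.03061 L, so [CH3COO-] = 0.004591/0.03061 = 0.1500 M.
Kb = Kw/Ka = 1.0e-14 / 1.8 x 10^-5 = 5.56e-10.
[OH^-] = sqrt(Kb x [CH3COO-]) = sqrt(5.56e-10 x 0.1500) = 9.13e-6 M.
pOH = 5.04, so pH = 14.00 - 5.04 = 8.96.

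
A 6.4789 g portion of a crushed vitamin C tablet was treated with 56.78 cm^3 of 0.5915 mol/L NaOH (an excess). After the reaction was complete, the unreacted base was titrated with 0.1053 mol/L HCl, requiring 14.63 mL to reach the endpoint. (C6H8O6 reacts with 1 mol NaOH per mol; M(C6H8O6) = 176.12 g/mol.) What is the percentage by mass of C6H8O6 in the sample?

Total n(NaOH) added = 0.5915 x 0.05678 = 0.03359 mol.
n(HCl) used = 0.1053 x 0.01463 = 0.001541 mol, which equals the excess n(NaOH).
So n(NaOH) consumed by the sample = 0.03359 - 0.001541 = 0.03204 mol.
n(C6H8O6) = 0.03204 / 1 = 0.03204 mol.
mass C6H8O6 = 0.03204 x 176.12 = 5.644 g, so %C6H8O6 = 5.644/6.4789 x 100 = 87.1%.

87.1%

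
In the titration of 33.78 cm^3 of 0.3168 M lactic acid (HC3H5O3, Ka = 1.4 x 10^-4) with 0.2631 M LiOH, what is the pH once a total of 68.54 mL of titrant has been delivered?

n(acid) = 0.3168 x 0.03378 = 0.01070 mol; n(LiOH) added = 0.2631 x 0.06854 = 0.01803 mol.
Base is in excess by 0.01803 - 0.01070 = 0.007331 mol in a total volume of 0.1023 L.
[OH^-] = 0.007331/0.1023 = 0.07165 M, so pOH = 1.14 and pH = 14.00 - 1.14 = 12.86.

12.86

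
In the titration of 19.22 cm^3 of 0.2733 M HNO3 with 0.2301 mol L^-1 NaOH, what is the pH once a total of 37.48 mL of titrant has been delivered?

12.77

n(acid) = 0.2733 x 0.01922 = 0.005253 mol; n(NaOH) added = 0.2301 x 0.03748 = 0.008624 mol.
Base is in excess by 0.008624 - 0.005253 = 0.003371 mol in a total volume of 0.05670 L.
[OH^-] = 0.003371/0.05670 = 0.05946 M, so pOH = 1.23 and pH = 14.00 - 1.23 = 12.77.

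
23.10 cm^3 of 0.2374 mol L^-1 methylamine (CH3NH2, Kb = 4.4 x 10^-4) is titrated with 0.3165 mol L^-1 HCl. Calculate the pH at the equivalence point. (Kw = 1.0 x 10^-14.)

5.76

n(CH3NH2) = 0.2374 x 0.02310 = 0.005484 mol; V(HCl) at equivalence = 0.005484/0.3165 = 0.01733 L.
At equivalence the base is fully converted to CH3NH3+; total volume = 0.04043 L, so [CH3NH3+] = 0.005484/0.04043 = 0.1357 M.
Ka(CH3NH3+) = Kw/Kb = 1.0e-14 / 4.4 x 10^-4 = 2.27e-11.
[H^+] = sqrt(Ka x [CH3NH3+]) = sqrt(2.27e-11 x 0.1357) = 1.76e-6 M.
pH = -log(1.76e-6) = 5.76.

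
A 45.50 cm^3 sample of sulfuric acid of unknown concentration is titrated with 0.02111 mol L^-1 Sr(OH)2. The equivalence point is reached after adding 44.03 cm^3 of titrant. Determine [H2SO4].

n(Sr(OH)2) delivered = 0.02111 x 0.04403 = 0.0009295 mol.
For a 1:1 reaction, n(H2SO4) = 0.0009295 mol.
[H2SO4] = 0.0009295 mol / 0.04550 L = 0.0204 M.

0.0204 M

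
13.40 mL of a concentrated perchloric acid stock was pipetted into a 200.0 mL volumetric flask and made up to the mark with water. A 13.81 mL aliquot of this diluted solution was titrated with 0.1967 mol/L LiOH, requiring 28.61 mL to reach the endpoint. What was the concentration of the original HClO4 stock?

n(LiOH) = 0.1967 x 0.02861 = 0.005628 mol.
n(HClO4) in the aliquot = 0.005628 mol.
[diluted HClO4] = 0.005628 / 0.01381 = 0.4075 M.
Dilution factor = 200.0/13.40 = 14.93, so [stock] = 0.4075 x 14.93 = 6.08 M.

6.08 M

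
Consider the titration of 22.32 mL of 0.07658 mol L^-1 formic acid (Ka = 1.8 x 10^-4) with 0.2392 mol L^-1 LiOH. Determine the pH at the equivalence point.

8.25

n(HCOOH) = 0.07658 x 0.02232 = 0.001709 mol; V(LiOH) at equivalence = 0.001709/0.2392 = 0.007146 L.
At equivalence all the acid is converted to HCOO-; total volume = 0.02232 + 0.007146 = 0.02947 L, so [HCOO-] = 0.001709/0.02947 = 0.05801 M.
Kb = Kw/Ka = 1.0e-14 / 1.8 x 10^-4 = 5.56e-11.
[OH^-] = sqrt(Kb x [HCOO-]) = sqrt(5.56e-11 x 0.05801) = 1.80e-6 M.
pOH = 5.75, so pH = 14.00 - 5.75 = 8.25.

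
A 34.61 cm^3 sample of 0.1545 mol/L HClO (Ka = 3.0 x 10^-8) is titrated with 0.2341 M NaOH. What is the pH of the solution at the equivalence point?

10.25

n(HClO) = 0.1545 x 0.03461 = 0.005347 mol; V(NaOH) at equivalence = 0.005347/0.2341 = 0.02284 L.
At equivalence all the acid is converted to ClO-; total volume = 0.03461 + 0.02284 = 0.05745 L, so [ClO-] = 0.005347/0.05745 = 0.09307 M.
Kb = Kw/Ka = 1.0e-14 / 3.0 x 10^-8 = 3.33e-7.
[OH^-] = sqrt(Kb x [ClO-]) = sqrt(3.33e-7 x 0.09307) = 0.000176 M.
pOH = 3.75, so pH = 14.00 - 3.75 = 10.25.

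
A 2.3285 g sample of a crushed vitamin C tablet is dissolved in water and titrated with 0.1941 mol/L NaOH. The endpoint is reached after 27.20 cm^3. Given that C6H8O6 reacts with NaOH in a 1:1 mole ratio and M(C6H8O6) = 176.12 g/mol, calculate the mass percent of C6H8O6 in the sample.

39.9%

n(NaOH) = 0.1941 x 0.02720 = 0.005280 mol.
n(C6H8O6) = 0.005280 / 1 = 0.005280 mol.
mass of C6H8O6 = 0.005280 x 176.12 = 0.9298 g.
% purity = 0.9298 / 2.3285 x 100 = 39.9%.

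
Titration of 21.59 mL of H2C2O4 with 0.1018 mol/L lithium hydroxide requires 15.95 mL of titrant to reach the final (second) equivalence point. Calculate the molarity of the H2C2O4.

n(LiOH) = 0.1018 x 0.01595 = 0.001624 mol.
At the final (second) equivalence point, 2 mol OH^- react per mol H2C2O4, so n(H2C2O4) = 0.001624 / 2 = 0.0008119 mol.
[H2C2O4] = 0.0008119 / 0.02159 L = 0.0376 M.

0.0376 M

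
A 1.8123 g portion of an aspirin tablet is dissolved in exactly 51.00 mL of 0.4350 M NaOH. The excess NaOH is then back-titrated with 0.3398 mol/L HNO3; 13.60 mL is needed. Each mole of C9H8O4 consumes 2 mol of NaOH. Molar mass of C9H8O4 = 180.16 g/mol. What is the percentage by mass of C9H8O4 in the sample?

87.3%

Total n(NaOH) added = 0.4350 x 0.05100 = 0.02218 mol.
n(HNO3) used = 0.3398 x 0.01360 = 0.004621 mol, which equals the excess n(NaOH).
So n(NaOH) consumed by the sample = 0.02218 - 0.004621 = 0.01756 mol.
n(C9H8O4) = 0.01756 / 2 = 0.008782 mol.
mass C9H8O4 = 0.008782 x 180.16 = 1.582 g, so %C9H8O4 = 1.582/1.8123 x 100 = 87.3%.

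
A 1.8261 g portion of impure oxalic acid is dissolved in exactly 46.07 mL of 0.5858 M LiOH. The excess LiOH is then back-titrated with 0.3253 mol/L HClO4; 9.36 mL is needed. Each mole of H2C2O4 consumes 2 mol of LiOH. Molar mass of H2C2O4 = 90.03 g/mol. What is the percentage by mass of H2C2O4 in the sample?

Total n(LiOH) added = 0.5858 x 0.04607 = 0.02699 mol.
n(HClO4) used = 0.3253 x 0.009360 = 0.003045 mol, which equals the excess n(LiOH).
So n(LiOH) consumed by the sample = 0.02699 - 0.003045 = 0.02394 mol.
n(H2C2O4) = 0.02394 / 2 = 0.01197 mol.
mass H2C2O4 = 0.01197 x 90.03 = 1.078 g, so %H2C2O4 = 1.078/1.8261 x 100 = 59.0%.

59.0%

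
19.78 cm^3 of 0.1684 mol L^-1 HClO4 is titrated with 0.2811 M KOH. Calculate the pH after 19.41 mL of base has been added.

12.73

n(acid) = 0.1684 x 0.01978 = 0.003331 mol; n(KOH) added = 0.2811 x 0.01941 = 0.005456 mol.
Base is in excess by 0.005456 - 0.003331 = 0.002125 mol in a total volume of 0.03919 L.
[OH^-] = 0.002125/0.03919 = 0.05423 M, so pOH = 1.27 and pH = 14.00 - 1.27 = 12.73.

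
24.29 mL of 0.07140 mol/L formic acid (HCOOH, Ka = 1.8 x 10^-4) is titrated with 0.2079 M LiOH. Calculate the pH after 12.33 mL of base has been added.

12.35

n(acid) = 0.07140 x 0.02429 = 0.001734 mol; n(LiOH) added = 0.2079 x 0.01233 = 0.002563 mol.
Base is in excess by 0.002563 - 0.001734 = 0.0008291 mol in a total volume of 0.03662 L.
[OH^-] = 0.0008291/0.03662 = 0.02264 M, so pOH = 1.65 and pH = 14.00 - 1.65 = 12.35.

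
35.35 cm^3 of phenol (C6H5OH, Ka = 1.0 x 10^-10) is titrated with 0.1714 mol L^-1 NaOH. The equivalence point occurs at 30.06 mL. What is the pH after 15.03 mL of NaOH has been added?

10.00

15.03 mL is exactly half the equivalence volume (30.06/2), i.e. the half-equivalence point.
There, n(HA) = n(A^-), so pH = pKa = -log(1.0 x 10^-10) = 10.00.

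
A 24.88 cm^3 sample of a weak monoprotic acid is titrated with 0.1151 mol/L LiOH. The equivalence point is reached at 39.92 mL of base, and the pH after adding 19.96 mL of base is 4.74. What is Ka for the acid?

19.96 mL is half of the equivalence volume, so this is the half-equivalence point where [HA] = [A^-].
At half-equivalence pH = pKa, so pKa = 4.74.
Ka = 10^(-4.74) = 1.8 x 10^-5.

1.8 x 10^-5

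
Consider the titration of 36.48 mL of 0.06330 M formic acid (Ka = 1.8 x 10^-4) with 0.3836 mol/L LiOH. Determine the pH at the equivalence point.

n(HCOOH) = 0.06330 x 0.03648 = 0.002309 mol; V(LiOH) at equivalence = 0.002309/0.3836 = 0.006020 L.
At equivalence all the acid is converted to HCOO-; total volume = 0.03648 + 0.006020 = 0.04250 L, so [HCOO-] = 0.002309/0.04250 = 0.05433 M.
Kb = Kw/Ka = 1.0e-14 / 1.8 x 10^-4 = 5.56e-11.
[OH^-] = sqrt(Kb x [HCOO-]) = sqrt(5.56e-11 x 0.05433) = 1.74e-6 M.
pOH = 5.76, so pH = 14.00 - 5.76 = 8.24.

8.24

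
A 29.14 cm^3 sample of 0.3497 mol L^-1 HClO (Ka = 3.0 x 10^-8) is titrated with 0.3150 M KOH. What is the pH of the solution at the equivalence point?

n(HClO) = 0.3497 x 0.02914 = 0.01019 mol; V(KOH) at equivalence = 0.01019/0.3150 = 0.03235 L.
At equivalence all the acid is converted to ClO-; total volume = 0.02914 + 0.03235 = 0.06149 L, so [ClO-] = 0.01019/0.06149 = 0.1657 M.
Kb = Kw/Ka = 1.0e-14 / 3.0 x 10^-8 = 3.33e-7.
[OH^-] = sqrt(Kb x [ClO-]) = sqrt(3.33e-7 x 0.1657) = 0.000235 M.
pOH = 3.63, so pH = 14.00 - 3.63 = 10.37.

10.37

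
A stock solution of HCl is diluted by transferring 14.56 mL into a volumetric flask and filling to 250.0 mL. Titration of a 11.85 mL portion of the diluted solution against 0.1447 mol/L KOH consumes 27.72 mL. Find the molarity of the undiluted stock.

n(KOH) = 0.1447 x 0.02772 = 0.004011 mol.
n(HCl) in the aliquot = 0.004011 mol.
[diluted HCl] = 0.004011 / 0.01185 = 0.3385 M.
Dilution factor = 250.0/14.56 = 17.17, so [stock] = 0.3385 x 17.17 = 5.81 M.

5.81 M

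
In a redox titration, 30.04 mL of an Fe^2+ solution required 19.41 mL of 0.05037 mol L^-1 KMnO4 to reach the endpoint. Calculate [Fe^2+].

0.163 M

n(KMnO4) = 0.05037 x 0.01941 = 0.0009777 mol.
From the balanced equation, 1 mol KMnO4 reacts with 5 mol Fe^2+, so n(Fe^2+) = 0.0009777 x 5/1 = 0.004888 mol.
[Fe^2+] = 0.004888 / 0.03004 L = 0.163 M.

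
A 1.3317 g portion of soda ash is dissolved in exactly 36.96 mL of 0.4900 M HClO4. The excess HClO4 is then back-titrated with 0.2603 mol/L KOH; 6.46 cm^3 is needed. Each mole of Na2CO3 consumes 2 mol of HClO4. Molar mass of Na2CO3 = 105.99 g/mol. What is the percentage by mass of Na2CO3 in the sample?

Total n(HClO4) added = 0.4900 x 0.03696 = 0.01811 mol.
n(KOH) used = 0.2603 x 0.006460 = 0.001682 mol, which equals the excess n(HClO4).
So n(HClO4) consumed by the sample = 0.01811 - 0.001682 = 0.01643 mol.
n(Na2CO3) = 0.01643 / 2 = 0.008214 mol.
mass Na2CO3 = 0.008214 x 105.99 = 0.8706 g, so %Na2CO3 = 0.8706/1.3317 x 100 = 65.4%.

65.4%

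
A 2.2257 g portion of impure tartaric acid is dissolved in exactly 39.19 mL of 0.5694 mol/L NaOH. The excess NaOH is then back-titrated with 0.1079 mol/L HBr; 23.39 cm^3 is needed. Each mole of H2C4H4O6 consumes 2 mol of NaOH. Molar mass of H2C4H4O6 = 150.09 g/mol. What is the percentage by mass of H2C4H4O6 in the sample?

66.7%

Total n(NaOH) added = 0.5694 x 0.03919 = 0.02231 mol.
n(HBr) used = 0.1079 x 0.02339 = 0.002524 mol, which equals the excess n(NaOH).
So n(NaOH) consumed by the sample = 0.02231 - 0.002524 = 0.01979 mol.
n(H2C4H4O6) = 0.01979 / 2 = 0.009896 mol.
mass H2C4H4O6 = 0.009896 x 150.09 = 1.485 g, so %H2C4H4O6 = 1.485/2.2257 x 100 = 66.7%.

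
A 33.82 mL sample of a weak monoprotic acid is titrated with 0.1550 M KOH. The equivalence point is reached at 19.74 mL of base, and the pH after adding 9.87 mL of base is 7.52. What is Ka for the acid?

3.0 x 10^-8

9.87 mL is half of the equivalence volume, so this is the half-equivalence point where [HA] = [A^-].
At half-equivalence pH = pKa, so pKa = 7.52.
Ka = 10^(-7.52) = 3.0 x 10^-8.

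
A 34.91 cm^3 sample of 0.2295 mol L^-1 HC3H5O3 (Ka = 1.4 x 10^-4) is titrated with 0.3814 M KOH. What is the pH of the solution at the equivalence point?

n(HC3H5O3) = 0.2295 x 0.03491 = 0.008012 mol; V(KOH) at equivalence = 0.008012/0.3814 = 0.02101 L.
At equivalence all the acid is converted to C3H5O3-; total volume = 0.03491 + 0.02101 = 0.05592 L, so [C3H5O3-] = 0.008012/0.05592 = 0.1433 M.
Kb = Kw/Ka = 1.0e-14 / 1.4 x 10^-4 = 7.14e-11.
[OH^-] = sqrt(Kb x [C3H5O3-]) = sqrt(7.14e-11 x 0.1433) = 3.20e-6 M.
pOH = 5.49, so pH = 14.00 - 5.49 = 8.51.

8.51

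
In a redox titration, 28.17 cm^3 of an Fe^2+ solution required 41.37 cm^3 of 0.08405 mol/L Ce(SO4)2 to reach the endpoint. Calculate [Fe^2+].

0.123 M

n(Ce(SO4)2) = 0.08405 x 0.04137 = 0.003477 mol.
From the balanced equation, 1 mol Ce(SO4)2 reacts with 1 mol Fe^2+, so n(Fe^2+) = 0.003477 x 1/1 = 0.003477 mol.
[Fe^2+] = 0.003477 / 0.02817 L = 0.123 M.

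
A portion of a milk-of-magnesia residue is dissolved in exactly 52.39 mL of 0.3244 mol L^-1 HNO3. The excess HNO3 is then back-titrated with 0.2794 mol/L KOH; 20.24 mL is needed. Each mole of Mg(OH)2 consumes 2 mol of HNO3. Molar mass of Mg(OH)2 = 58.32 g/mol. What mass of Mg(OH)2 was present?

Total n(HNO3) added = 0.3244 x 0.05239 = 0.01700 mol.
n(KOH) used = 0.2794 x 0.02024 = 0.005655 mol, which equals the excess n(HNO3).
So n(HNO3) consumed by the sample = 0.01700 - 0.005655 = 0.01134 mol.
n(Mg(OH)2) = 0.01134 / 2 = 0.005670 mol.
mass = 0.005670 mol x 58.32 g/mol = 0.331 g.

0.331 g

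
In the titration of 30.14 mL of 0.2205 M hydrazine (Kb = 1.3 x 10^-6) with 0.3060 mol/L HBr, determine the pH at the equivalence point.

4.50

n(N2H4) = 0.2205 x 0.03014 = 0.006646 mol; V(HBr) at equivalence = 0.006646/0.3060 = 0.02172 L.
At equivalence the base is fully converted to N2H5+; total volume = 0.05186 L, so [N2H5+] = 0.006646/0.05186 = 0.1282 M.
Ka(N2H5+) = Kw/Kb = 1.0e-14 / 1.3 x 10^-6 = 7.69e-9.
[H^+] = sqrt(Ka x [N2H5+]) = sqrt(7.69e-9 x 0.1282) = 3.14e-5 M.
pH = -log(3.14e-5) = 4.50.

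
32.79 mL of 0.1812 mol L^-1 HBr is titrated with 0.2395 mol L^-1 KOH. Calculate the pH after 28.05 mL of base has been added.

n(acid) = 0.1812 x 0.03279 = 0.005942 mol; n(KOH) added = 0.2395 x 0.02805 = 0.006718 mol.
Base is in excess by 0.006718 - 0.005942 = 0.0007764 mol in a total volume of 0.06084 L.
[OH^-] = 0.0007764/0.06084 = 0.01276 M, so pOH = 1.89 and pH = 14.00 - 1.89 = 12.11.

12.11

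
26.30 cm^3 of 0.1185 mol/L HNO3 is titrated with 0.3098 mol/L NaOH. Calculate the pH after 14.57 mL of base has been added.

n(acid) = 0.1185 x 0.02630 = 0.003117 mol; n(NaOH) added = 0.3098 x 0.01457 = 0.004514 mol.
Base is in excess by 0.004514 - 0.003117 = 0.001397 mol in a total volume of 0.04087 L.
[OH^-] = 0.001397/0.04087 = 0.03419 M, so pOH = 1.47 and pH = 14.00 - 1.47 = 12.53.

12.53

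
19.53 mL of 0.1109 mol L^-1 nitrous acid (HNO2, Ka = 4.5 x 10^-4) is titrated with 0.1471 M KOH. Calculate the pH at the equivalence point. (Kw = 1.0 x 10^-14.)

8.07

n(HNO2) = 0.1109 x 0.01953 = 0.002166 mol; V(KOH) at equivalence = 0.002166/0.1471 = 0.01472 L.
At equivalence all the acid is converted to NO2-; total volume = 0.01953 + 0.01472 = 0.03425 L, so [NO2-] = 0.002166/0.03425 = 0.06323 M.
Kb = Kw/Ka = 1.0e-14 / 4.5 x 10^-4 = 2.22e-11.
[OH^-] = sqrt(Kb x [NO2-]) = sqrt(2.22e-11 x 0.06323) = 1.19e-6 M.
pOH = 5.93, so pH = 14.00 - 5.93 = 8.07.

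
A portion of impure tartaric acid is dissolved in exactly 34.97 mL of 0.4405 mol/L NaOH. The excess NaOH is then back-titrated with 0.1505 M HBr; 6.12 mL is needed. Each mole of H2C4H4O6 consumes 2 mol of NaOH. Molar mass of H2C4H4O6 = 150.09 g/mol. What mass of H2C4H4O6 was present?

Total n(NaOH) added = 0.4405 x 0.03497 = 0.01540 mol.
n(HBr) used = 0.1505 x 0.006120 = 0.0009211 mol, which equals the excess n(NaOH).
So n(NaOH) consumed by the sample = 0.01540 - 0.0009211 = 0.01448 mol.
n(H2C4H4O6) = 0.01448 / 2 = 0.007242 mol.
mass = 0.007242 mol x 150.09 g/mol = 1.09 g.

1.09 g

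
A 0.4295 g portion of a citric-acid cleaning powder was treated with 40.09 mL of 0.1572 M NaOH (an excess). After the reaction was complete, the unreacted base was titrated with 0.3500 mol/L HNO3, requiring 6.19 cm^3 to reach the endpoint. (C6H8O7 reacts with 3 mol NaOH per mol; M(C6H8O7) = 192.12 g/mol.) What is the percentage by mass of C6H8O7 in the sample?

61.7%

Total n(NaOH) added = 0.1572 x 0.04009 = 0.006302 mol.
n(HNO3) used = 0.3500 x 0.006190 = 0.002167 mol, which equals the excess n(NaOH).
So n(NaOH) consumed by the sample = 0.006302 - 0.002167 = 0.004136 mol.
n(C6H8O7) = 0.004136 / 3 = 0.001379 mol.
mass C6H8O7 = 0.001379 x 192.12 = 0.2648 g, so %C6H8O7 = 0.2648/0.4295 x 100 = 61.7%.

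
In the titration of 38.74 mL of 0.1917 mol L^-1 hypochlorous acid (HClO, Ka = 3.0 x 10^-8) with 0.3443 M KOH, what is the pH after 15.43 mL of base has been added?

7.92

Initial n(HClO) = 0.1917 x 0.03874 = 0.007426 mol.
n(KOH) added = 0.3443 x 0.01543 = 0.005313 mol, converting that many moles of HClO to ClO-.
Remaining n(HClO) = 0.002114 mol; n(ClO-) = 0.005313 mol.
By Henderson-Hasselbalch, pH = pKa + log([A^-]/[HA]) = 7.52 + log(0.005313/0.002114) = 7.52 + (+0.40) = 7.92.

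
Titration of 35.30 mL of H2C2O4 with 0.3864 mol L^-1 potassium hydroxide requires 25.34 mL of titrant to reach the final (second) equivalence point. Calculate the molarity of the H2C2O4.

n(KOH) = 0.3864 x 0.02534 = 0.009791 mol.
At the final (second) equivalence point, 2 mol OH^- react per mol H2C2O4, so n(H2C2O4) = 0.009791 / 2 = 0.004896 mol.
[H2C2O4] = 0.004896 / 0.03530 L = 0.139 M.

0.139 M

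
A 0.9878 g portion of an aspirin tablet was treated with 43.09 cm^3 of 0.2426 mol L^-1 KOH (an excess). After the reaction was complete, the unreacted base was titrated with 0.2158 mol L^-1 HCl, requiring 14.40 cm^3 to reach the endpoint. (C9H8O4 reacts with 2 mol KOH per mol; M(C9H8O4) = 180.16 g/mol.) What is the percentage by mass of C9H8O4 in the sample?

Total n(KOH) added = 0.2426 x 0.04309 = 0.01045 mol.
n(HCl) used = 0.2158 x 0.01440 = 0.003108 mol, which equals the excess n(KOH).
So n(KOH) consumed by the sample = 0.01045 - 0.003108 = 0.007346 mol.
n(C9H8O4) = 0.007346 / 2 = 0.003673 mol.
mass C9H8O4 = 0.003673 x 180.16 = 0.6617 g, so %C9H8O4 = 0.6617/0.9878 x 100 = 67.0%.

67.0%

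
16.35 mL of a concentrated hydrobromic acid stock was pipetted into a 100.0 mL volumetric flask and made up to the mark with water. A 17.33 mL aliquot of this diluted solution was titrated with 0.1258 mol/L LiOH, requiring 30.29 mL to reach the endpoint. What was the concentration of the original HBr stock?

n(LiOH) = 0.1258 x 0.03029 = 0.003810 mol.
n(HBr) in the aliquot = 0.003810 mol.
[diluted HBr] = 0.003810 / 0.01733 = 0.2199 M.
Dilution factor = 100.0/16.35 = 6.116, so [stock] = 0.2199 x 6.116 = 1.34 M.

1.34 M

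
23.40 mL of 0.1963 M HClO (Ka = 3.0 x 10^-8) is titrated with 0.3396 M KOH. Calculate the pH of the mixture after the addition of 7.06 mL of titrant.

Initial n(HClO) = 0.1963 x 0.02340 = 0.004593 mol.
n(KOH) added = 0.3396 x 0.007060 = 0.002398 mol, converting that many moles of HClO to ClO-.
Remaining n(HClO) = 0.002196 mol; n(ClO-) = 0.002398 mol.
By Henderson-Hasselbalch, pH = pKa + log([A^-]/[HA]) = 7.52 + log(0.002398/0.002196) = 7.52 + (+0.04) = 7.56.

7.56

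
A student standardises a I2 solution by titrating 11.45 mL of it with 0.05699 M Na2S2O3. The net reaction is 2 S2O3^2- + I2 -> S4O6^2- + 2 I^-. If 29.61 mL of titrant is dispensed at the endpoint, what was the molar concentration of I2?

0.0737 M

n(Na2S2O3) = 0.05699 x 0.02961 = 0.001687 mol.
From the balanced equation, 2 mol Na2S2O3 reacts with 1 mol I2, so n(I2) = 0.001687 x 1/2 = 0.0008437 mol.
[I2] = 0.0008437 / 0.01145 L = 0.0737 M.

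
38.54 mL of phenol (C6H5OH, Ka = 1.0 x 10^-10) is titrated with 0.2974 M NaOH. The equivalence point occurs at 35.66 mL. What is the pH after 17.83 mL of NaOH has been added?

17.83 mL is exactly half the equivalence volume (35.66/2), i.e. the half-equivalence point.
There, n(HA) = n(A^-), so pH = pKa = -log(1.0 x 10^-10) = 10.00.

10.00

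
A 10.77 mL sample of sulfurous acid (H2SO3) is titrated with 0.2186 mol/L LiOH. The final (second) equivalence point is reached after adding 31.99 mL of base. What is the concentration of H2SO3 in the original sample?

0.325 M

n(LiOH) = 0.2186 x 0.03199 = 0.006993 mol.
At the final (second) equivalence point, 2 mol OH^- react per mol H2SO3, so n(H2SO3) = 0.006993 / 2 = 0.003497 mol.
[H2SO3] = 0.003497 / 0.01077 L = 0.325 M.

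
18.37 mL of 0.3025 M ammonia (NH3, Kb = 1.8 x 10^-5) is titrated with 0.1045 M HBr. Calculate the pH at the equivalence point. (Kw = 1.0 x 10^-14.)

5.18

n(NH3) = 0.3025 x 0.01837 = 0.005557 mol; V(HBr) at equivalence = 0.005557/0.1045 = 0.05318 L.
At equivalence the base is fully converted to NH4+; total volume = 0.07155 L, so [NH4+] = 0.005557/0.07155 = 0.07767 M.
Ka(NH4+) = Kw/Kb = 1.0e-14 / 1.8 x 10^-5 = 5.56e-10.
[H^+] = sqrt(Ka x [NH4+]) = sqrt(5.56e-10 x 0.07767) = 6.57e-6 M.
pH = -log(6.57e-6) = 5.18.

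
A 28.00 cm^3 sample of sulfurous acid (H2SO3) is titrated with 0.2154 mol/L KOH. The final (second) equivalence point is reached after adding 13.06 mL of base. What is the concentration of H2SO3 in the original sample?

0.0502 M

n(KOH) = 0.2154 x 0.01306 = 0.002813 mol.
At the final (second) equivalence point, 2 mol OH^- react per mol H2SO3, so n(H2SO3) = 0.002813 / 2 = 0.001407 mol.
[H2SO3] = 0.001407 / 0.02800 L = 0.0502 M.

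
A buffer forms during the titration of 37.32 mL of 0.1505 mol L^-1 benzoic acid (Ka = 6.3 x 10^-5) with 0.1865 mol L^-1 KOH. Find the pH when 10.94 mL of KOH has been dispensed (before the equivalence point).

Initial n(C6H5COOH) = 0.1505 x 0.03732 = 0.005617 mol.
n(KOH) added = 0.1865 x 0.01094 = 0.002040 mol, converting that many moles of C6H5COOH to C6H5COO-.
Remaining n(C6H5COOH) = 0.003576 mol; n(C6H5COO-) = 0.002040 mol.
By Henderson-Hasselbalch, pH = pKa + log([A^-]/[HA]) = 4.20 + log(0.002040/0.003576) = 4.20 + (-0.24) = 3.96.

3.96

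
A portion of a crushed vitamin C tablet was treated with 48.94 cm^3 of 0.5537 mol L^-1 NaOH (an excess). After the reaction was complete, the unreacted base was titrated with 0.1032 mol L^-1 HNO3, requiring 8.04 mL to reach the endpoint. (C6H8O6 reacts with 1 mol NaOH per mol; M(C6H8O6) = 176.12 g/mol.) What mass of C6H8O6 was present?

Total n(NaOH) added = 0.5537 x 0.04894 = 0.02710 mol.
n(HNO3) used = 0.1032 x 0.008040 = 0.0008297 mol, which equals the excess n(NaOH).
So n(NaOH) consumed by the sample = 0.02710 - 0.0008297 = 0.02627 mol.
n(C6H8O6) = 0.02627 / 1 = 0.02627 mol.
mass = 0.02627 mol x 176.12 g/mol = 4.63 g.

4.63 g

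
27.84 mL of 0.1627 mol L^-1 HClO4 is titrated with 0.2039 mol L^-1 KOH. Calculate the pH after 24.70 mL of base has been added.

11.98

n(acid) = 0.1627 x 0.02784 = 0.004530 mol; n(KOH) added = 0.2039 x 0.02470 = 0.005036 mol.
Base is in excess by 0.005036 - 0.004530 = 0.0005068 mol in a total volume of 0.05254 L.
[OH^-] = 0.0005068/0.05254 = 0.009645 M, so pOH = 2.02 and pH = 14.00 - 2.02 = 11.98.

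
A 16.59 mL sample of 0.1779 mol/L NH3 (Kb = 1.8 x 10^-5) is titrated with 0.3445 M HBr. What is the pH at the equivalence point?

5.09

n(NH3) = 0.1779 x 0.01659 = 0.002951 mol; V(HBr) at equivalence = 0.002951/0.3445 = 0.008567 L.
At equivalence the base is fully converted to NH4+; total volume = 0.02516 L, so [NH4+] = 0.002951/0.02516 = 0.1173 M.
Ka(NH4+) = Kw/Kb = 1.0e-14 / 1.8 x 10^-5 = 5.56e-10.
[H^+] = sqrt(Ka x [NH4+]) = sqrt(5.56e-10 x 0.1173) = 8.07e-6 M.
pH = -log(8.07e-6) = 5.09.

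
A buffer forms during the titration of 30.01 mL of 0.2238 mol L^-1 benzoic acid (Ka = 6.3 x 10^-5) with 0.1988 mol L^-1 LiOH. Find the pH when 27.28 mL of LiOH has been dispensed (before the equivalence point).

4.82

Initial n(C6H5COOH) = 0.2238 x 0.03001 = 0.006716 mol.
n(LiOH) added = 0.1988 x 0.02728 = 0.005423 mol, converting that many moles of C6H5COOH to C6H5COO-.
Remaining n(C6H5COOH) = 0.001293 mol; n(C6H5COO-) = 0.005423 mol.
By Henderson-Hasselbalch, pH = pKa + log([A^-]/[HA]) = 4.20 + log(0.005423/0.001293) = 4.20 + (+0.62) = 4.82.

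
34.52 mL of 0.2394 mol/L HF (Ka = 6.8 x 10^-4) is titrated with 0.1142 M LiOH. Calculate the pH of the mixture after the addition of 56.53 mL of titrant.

Initial n(HF) = 0.2394 x 0.03452 = 0.008264 mol.
n(LiOH) added = 0.1142 x 0.05653 = 0.006456 mol, converting that many moles of HF to F-.
Remaining n(HF) = 0.001808 mol; n(F-) = 0.006456 mol.
By Henderson-Hasselbalch, pH = pKa + log([A^-]/[HA]) = 3.17 + log(0.006456/0.001808) = 3.17 + (+0.55) = 3.72.

3.72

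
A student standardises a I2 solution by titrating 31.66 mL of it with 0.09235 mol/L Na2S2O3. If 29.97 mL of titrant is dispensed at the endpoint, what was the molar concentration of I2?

n(Na2S2O3) = 0.09235 x 0.02997 = 0.002768 mol.
From the balanced equation, 2 mol Na2S2O3 reacts with 1 mol I2, so n(I2) = 0.002768 x 1/2 = 0.001384 mol.
[I2] = 0.001384 / 0.03166 L = 0.0437 M.

0.0437 M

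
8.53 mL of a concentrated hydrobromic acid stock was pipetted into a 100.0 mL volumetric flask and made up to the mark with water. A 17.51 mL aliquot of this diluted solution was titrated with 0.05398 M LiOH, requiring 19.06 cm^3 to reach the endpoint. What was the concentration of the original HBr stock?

n(LiOH) = 0.05398 x 0.01906 = 0.001029 mol.
n(HBr) in the aliquot = 0.001029 mol.
[diluted HBr] = 0.001029 / 0.01751 = 0.05876 M.
Dilution factor = 100.0/8.530 = 11.72, so [stock] = 0.05876 x 11.72 = 0.689 M.

0.689 M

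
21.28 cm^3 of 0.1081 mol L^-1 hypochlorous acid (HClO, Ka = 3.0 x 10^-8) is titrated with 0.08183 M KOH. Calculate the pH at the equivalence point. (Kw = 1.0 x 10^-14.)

n(HClO) = 0.1081 x 0.02128 = 0.002300 mol; V(KOH) at equivalence = 0.002300/0.08183 = 0.02811 L.
At equivalence all the acid is converted to ClO-; total volume = 0.02128 + 0.02811 = 0.04939 L, so [ClO-] = 0.002300/0.04939 = 0.04657 M.
Kb = Kw/Ka = 1.0e-14 / 3.0 x 10^-8 = 3.33e-7.
[OH^-] = sqrt(Kb x [ClO-]) = sqrt(3.33e-7 x 0.04657) = 0.000125 M.
pOH = 3.90, so pH = 14.00 - 3.90 = 10.10.

10.10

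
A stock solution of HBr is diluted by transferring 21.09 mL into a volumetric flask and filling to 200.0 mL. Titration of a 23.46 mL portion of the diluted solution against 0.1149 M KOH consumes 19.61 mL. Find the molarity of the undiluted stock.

0.911 M

n(KOH) = 0.1149 x 0.01961 = 0.002253 mol.
n(HBr) in the aliquot = 0.002253 mol.
[diluted HBr] = 0.002253 / 0.02346 = 0.09604 M.
Dilution factor = 200.0/21.09 = 9.483, so [stock] = 0.09604 x 9.483 = 0.911 M.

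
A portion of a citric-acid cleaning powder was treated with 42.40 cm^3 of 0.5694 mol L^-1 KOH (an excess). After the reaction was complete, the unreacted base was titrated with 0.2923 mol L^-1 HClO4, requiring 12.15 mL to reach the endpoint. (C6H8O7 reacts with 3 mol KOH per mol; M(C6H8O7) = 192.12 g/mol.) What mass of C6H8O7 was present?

Total n(KOH) added = 0.5694 x 0.04240 = 0.02414 mol.
n(HClO4) used = 0.2923 x 0.01215 = 0.003551 mol, which equals the excess n(KOH).
So n(KOH) consumed by the sample = 0.02414 - 0.003551 = 0.02059 mol.
n(C6H8O7) = 0.02059 / 3 = 0.006864 mol.
mass = 0.006864 mol x 192.12 g/mol = 1.32 g.

1.32 g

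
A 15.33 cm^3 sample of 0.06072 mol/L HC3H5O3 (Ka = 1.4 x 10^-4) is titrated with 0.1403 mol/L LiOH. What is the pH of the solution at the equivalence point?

n(HC3H5O3) = 0.06072 x 0.01533 = 0.0009308 mol; V(LiOH) at equivalence = 0.0009308/0.1403 = 0.006635 L.
At equivalence all the acid is converted to C3H5O3-; total volume = 0.01533 + 0.006635 = 0.02196 L, so [C3H5O3-] = 0.0009308/0.02196 = 0.04238 M.
Kb = Kw/Ka = 1.0e-14 / 1.4 x 10^-4 = 7.14e-11.
[OH^-] = sqrt(Kb x [C3H5O3-]) = sqrt(7.14e-11 x 0.04238) = 1.74e-6 M.
pOH = 5.76, so pH = 14.00 - 5.76 = 8.24.

8.24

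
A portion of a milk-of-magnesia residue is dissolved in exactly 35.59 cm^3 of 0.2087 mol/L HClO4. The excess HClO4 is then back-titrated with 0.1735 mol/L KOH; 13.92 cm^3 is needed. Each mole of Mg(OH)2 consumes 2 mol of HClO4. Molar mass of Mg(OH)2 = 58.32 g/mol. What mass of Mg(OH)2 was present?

0.146 g

Total n(HClO4) added = 0.2087 x 0.03559 = 0.007428 mol.
n(KOH) used = 0.1735 x 0.01392 = 0.002415 mol, which equals the excess n(HClO4).
So n(HClO4) consumed by the sample = 0.007428 - 0.002415 = 0.005013 mol.
n(Mg(OH)2) = 0.005013 / 2 = 0.002506 mol.
mass = 0.002506 mol x 58.32 g/mol = 0.146 g.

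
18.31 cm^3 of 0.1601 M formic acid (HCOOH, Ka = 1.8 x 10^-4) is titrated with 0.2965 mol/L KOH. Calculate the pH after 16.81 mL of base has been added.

n(acid) = 0.1601 x 0.01831 = 0.002931 mol; n(KOH) added = 0.2965 x 0.01681 = 0.004984 mol.
Base is in excess by 0.004984 - 0.002931 = 0.002053 mol in a total volume of 0.03512 L.
[OH^-] = 0.002053/0.03512 = 0.05845 M, so pOH = 1.23 and pH = 14.00 - 1.23 = 12.77.

12.77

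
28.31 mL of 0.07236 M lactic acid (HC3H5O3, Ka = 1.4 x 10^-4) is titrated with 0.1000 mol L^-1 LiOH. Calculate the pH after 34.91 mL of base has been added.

12.36

n(acid) = 0.07236 x 0.02831 = 0.002049 mol; n(LiOH) added = 0.1000 x 0.03491 = 0.003491 mol.
Base is in excess by 0.003491 - 0.002049 = 0.001442 mol in a total volume of 0.06322 L.
[OH^-] = 0.001442/0.06322 = 0.02282 M, so pOH = 1.64 and pH = 14.00 - 1.64 = 12.36.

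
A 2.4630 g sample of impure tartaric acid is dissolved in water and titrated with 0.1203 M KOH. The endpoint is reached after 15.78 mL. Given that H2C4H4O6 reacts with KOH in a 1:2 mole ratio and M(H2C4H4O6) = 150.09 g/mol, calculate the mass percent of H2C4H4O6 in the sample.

n(KOH) = 0.1203 x 0.01578 = 0.001898 mol.
n(H2C4H4O6) = 0.001898 / 2 = 0.0009492 mol.
mass of H2C4H4O6 = 0.0009492 x 150.09 = 0.1425 g.
% purity = 0.1425 / 2.4630 x 100 = 5.78%.

5.78%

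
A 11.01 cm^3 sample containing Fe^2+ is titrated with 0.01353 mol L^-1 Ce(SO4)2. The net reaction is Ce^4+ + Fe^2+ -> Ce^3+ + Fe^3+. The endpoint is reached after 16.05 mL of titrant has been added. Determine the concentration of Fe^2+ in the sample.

0.0197 M

n(Ce(SO4)2) = 0.01353 x 0.01605 = 0.0002172 mol.
From the balanced equation, 1 mol Ce(SO4)2 reacts with 1 mol Fe^2+, so n(Fe^2+) = 0.0002172 x 1/1 = 0.0002172 mol.
[Fe^2+] = 0.0002172 / 0.01101 L = 0.0197 M.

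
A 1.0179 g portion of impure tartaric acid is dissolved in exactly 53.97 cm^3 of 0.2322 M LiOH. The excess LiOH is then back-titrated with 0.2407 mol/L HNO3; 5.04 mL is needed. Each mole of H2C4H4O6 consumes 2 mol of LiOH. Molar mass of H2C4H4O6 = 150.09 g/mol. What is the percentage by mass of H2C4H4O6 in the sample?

Total n(LiOH) added = 0.2322 x 0.05397 = 0.01253 mol.
n(HNO3) used = 0.2407 x 0.005040 = 0.001213 mol, which equals the excess n(LiOH).
So n(LiOH) consumed by the sample = 0.01253 - 0.001213 = 0.01132 mol.
n(H2C4H4O6) = 0.01132 / 2 = 0.005659 mol.
mass H2C4H4O6 = 0.005659 x 150.09 = 0.8494 g, so %H2C4H4O6 = 0.8494/1.0179 x 100 = 83.4%.

83.4%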